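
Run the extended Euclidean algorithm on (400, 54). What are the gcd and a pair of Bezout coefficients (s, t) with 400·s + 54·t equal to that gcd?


Euclidean algorithm on (400, 54) — divide until remainder is 0:
  400 = 7 · 54 + 22
  54 = 2 · 22 + 10
  22 = 2 · 10 + 2
  10 = 5 · 2 + 0
gcd(400, 54) = 2.
Track Bezout coefficients alongside the remainders: start with r₀ = 400 = a·1 + b·0 (s = 1, t = 0) and r₁ = 54 = a·0 + b·1 (s = 0, t = 1); each new remainder r_{k+1} = r_{k-1} − q_k·r_k inherits s_{k+1} = s_{k-1} − q_k·s_k, t_{k+1} = t_{k-1} − q_k·t_k, so r_k = a·s_k + b·t_k at every step:
  q = 7: r = 22, s = 1 − 7·0 = 1, t = 0 − 7·1 = -7  (check: 400·1 + 54·(-7) = 22)
  q = 2: r = 10, s = 0 − 2·1 = -2, t = 1 − 2·(-7) = 15  (check: 400·(-2) + 54·15 = 10)
  q = 2: r = 2, s = 1 − 2·(-2) = 5, t = -7 − 2·15 = -37  (check: 400·5 + 54·(-37) = 2)
The row with r = 2 (the gcd) gives the Bezout coefficients s = 5, t = -37.
Result: 400 · (5) + 54 · (-37) = 2.

gcd(400, 54) = 2; s = 5, t = -37 (check: 400·5 + 54·(-37) = 2).


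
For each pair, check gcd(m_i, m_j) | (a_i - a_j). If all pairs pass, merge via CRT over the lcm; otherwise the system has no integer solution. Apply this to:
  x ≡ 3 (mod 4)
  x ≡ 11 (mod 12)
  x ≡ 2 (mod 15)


Moduli 4, 12, 15 are not pairwise coprime, so CRT works modulo lcm(m_i) when all pairwise compatibility conditions hold.
Pairwise compatibility: gcd(m_i, m_j) must divide a_i - a_j for every pair.
Merge one congruence at a time:
  Start: x ≡ 3 (mod 4).
  Combine with x ≡ 11 (mod 12): gcd(4, 12) = 4; 11 - 3 = 8, which IS divisible by 4, so compatible.
    Write x = 3 + 4·t and substitute into x ≡ 11 (mod 12): 4·t ≡ 11 − 3 = 8 (mod 12).
    Divide the congruence (and modulus) by g = 4: 1·t ≡ 2 (mod 3).
    So t ≡ 2 (mod 3).
    Then x = 3 + 4·2 = 11, valid modulo lcm(4, 12) = 12: x ≡ 11 (mod 12).
  Combine with x ≡ 2 (mod 15): gcd(12, 15) = 3; 2 - 11 = -9, which IS divisible by 3, so compatible.
    Write x = 11 + 12·t and substitute into x ≡ 2 (mod 15): 12·t ≡ 2 − 11 = -9 (mod 15).
    Divide the congruence (and modulus) by g = 3: 4·t ≡ -3 (mod 5).
    Reduce coefficients mod 5: 4·t ≡ 2 (mod 5).
    The inverse of 4 mod 5 is 4 (since 4·4 = 16 = 3·5 + 1), so t ≡ 4·2 = 8 ≡ 3 (mod 5).
    Then x = 11 + 12·3 = 47, valid modulo lcm(12, 15) = 60: x ≡ 47 (mod 60).
Verify: 47 mod 4 = 3, 47 mod 12 = 11, 47 mod 15 = 2.

x ≡ 47 (mod 60).


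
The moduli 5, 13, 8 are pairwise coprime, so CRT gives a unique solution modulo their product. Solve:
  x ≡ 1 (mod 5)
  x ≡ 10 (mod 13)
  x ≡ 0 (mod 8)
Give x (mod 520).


Moduli 5, 13, 8 are pairwise coprime; by CRT there is a unique solution modulo M = 5 · 13 · 8 = 520.
Solve pairwise, accumulating the modulus:
  Start with x ≡ 1 (mod 5).
  Combine with x ≡ 10 (mod 13): since gcd(5, 13) = 1, we get a unique residue mod 65.
    Write x = 1 + 5·t and substitute into x ≡ 10 (mod 13): 5·t ≡ 10 − 1 = 9 (mod 13).
    The inverse of 5 mod 13 is 8 (since 5·8 = 40 = 3·13 + 1), so t ≡ 8·9 = 72 ≡ 7 (mod 13).
    Then x = 1 + 5·7 = 36, valid modulo lcm(5, 13) = 65: x ≡ 36 (mod 65).
  Combine with x ≡ 0 (mod 8): since gcd(65, 8) = 1, we get a unique residue mod 520.
    Write x = 36 + 65·t and substitute into x ≡ 0 (mod 8): 65·t ≡ 0 − 36 = -36 (mod 8).
    Reduce coefficients mod 8: 1·t ≡ 4 (mod 8).
    So t ≡ 4 (mod 8).
    Then x = 36 + 65·4 = 296, valid modulo lcm(65, 8) = 520: x ≡ 296 (mod 520).
Verify: 296 mod 5 = 1 ✓, 296 mod 13 = 10 ✓, 296 mod 8 = 0 ✓.

x ≡ 296 (mod 520).


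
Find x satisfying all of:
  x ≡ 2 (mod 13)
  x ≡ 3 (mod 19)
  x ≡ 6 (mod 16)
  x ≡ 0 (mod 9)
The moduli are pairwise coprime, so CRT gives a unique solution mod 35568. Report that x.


Product of moduli M = 13 · 19 · 16 · 9 = 35568.
Merge one congruence at a time:
  Start: x ≡ 2 (mod 13).
  Combine with x ≡ 3 (mod 19); new modulus lcm = 247.
    Write x = 2 + 13·t and substitute into x ≡ 3 (mod 19): 13·t ≡ 3 − 2 = 1 (mod 19).
    The inverse of 13 mod 19 is 3 (since 13·3 = 39 = 2·19 + 1), so t ≡ 3·1 = 3 ≡ 3 (mod 19).
    Then x = 2 + 13·3 = 41, valid modulo lcm(13, 19) = 247: x ≡ 41 (mod 247).
  Combine with x ≡ 6 (mod 16); new modulus lcm = 3952.
    Write x = 41 + 247·t and substitute into x ≡ 6 (mod 16): 247·t ≡ 6 − 41 = -35 (mod 16).
    Reduce coefficients mod 16: 7·t ≡ 13 (mod 16).
    The inverse of 7 mod 16 is 7 (since 7·7 = 49 = 3·16 + 1), so t ≡ 7·13 = 91 ≡ 11 (mod 16).
    Then x = 41 + 247·11 = 2758, valid modulo lcm(247, 16) = 3952: x ≡ 2758 (mod 3952).
  Combine with x ≡ 0 (mod 9); new modulus lcm = 35568.
    Write x = 2758 + 3952·t and substitute into x ≡ 0 (mod 9): 3952·t ≡ 0 − 2758 = -2758 (mod 9).
    Reduce coefficients mod 9: 1·t ≡ 5 (mod 9).
    So t ≡ 5 (mod 9).
    Then x = 2758 + 3952·5 = 22518, valid modulo lcm(3952, 9) = 35568: x ≡ 22518 (mod 35568).
Verify against each original: 22518 mod 13 = 2, 22518 mod 19 = 3, 22518 mod 16 = 6, 22518 mod 9 = 0.

x ≡ 22518 (mod 35568).


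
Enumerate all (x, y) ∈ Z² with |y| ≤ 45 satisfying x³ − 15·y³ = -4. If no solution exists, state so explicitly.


The equation is x³ - 15y³ = -4. For fixed y, x³ = 15·y³ − 4, so a solution requires the RHS to be a perfect cube.
Strategy: iterate y from -45 to 45, compute RHS = 15·y³ − 4, and check whether it is a (positive or negative) perfect cube.
Check small values of y:
  y = 0: RHS = -4 is not a perfect cube.
  y = 1: RHS = 11 is not a perfect cube.
  y = -1: RHS = -19 is not a perfect cube.
  y = 2: RHS = 116 is not a perfect cube.
  y = -2: RHS = -124 is not a perfect cube.
  y = 3: RHS = 401 is not a perfect cube.
  y = -3: RHS = -409 is not a perfect cube.
Continuing the search up to |y| = 45 finds no solutions either.
No (x, y) in the scanned range satisfies the equation.

No integer solutions with |y| ≤ 45.


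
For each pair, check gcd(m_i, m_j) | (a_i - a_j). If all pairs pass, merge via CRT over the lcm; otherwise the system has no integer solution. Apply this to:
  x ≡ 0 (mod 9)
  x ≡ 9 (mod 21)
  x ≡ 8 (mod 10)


Moduli 9, 21, 10 are not pairwise coprime, so CRT works modulo lcm(m_i) when all pairwise compatibility conditions hold.
Pairwise compatibility: gcd(m_i, m_j) must divide a_i - a_j for every pair.
Merge one congruence at a time:
  Start: x ≡ 0 (mod 9).
  Combine with x ≡ 9 (mod 21): gcd(9, 21) = 3; 9 - 0 = 9, which IS divisible by 3, so compatible.
    Write x = 0 + 9·t and substitute into x ≡ 9 (mod 21): 9·t ≡ 9 − 0 = 9 (mod 21).
    Divide the congruence (and modulus) by g = 3: 3·t ≡ 3 (mod 7).
    The inverse of 3 mod 7 is 5 (since 3·5 = 15 = 2·7 + 1), so t ≡ 5·3 = 15 ≡ 1 (mod 7).
    Then x = 0 + 9·1 = 9, valid modulo lcm(9, 21) = 63: x ≡ 9 (mod 63).
  Combine with x ≡ 8 (mod 10): gcd(63, 10) = 1; 8 - 9 = -1, which IS divisible by 1, so compatible.
    Write x = 9 + 63·t and substitute into x ≡ 8 (mod 10): 63·t ≡ 8 − 9 = -1 (mod 10).
    Reduce coefficients mod 10: 3·t ≡ 9 (mod 10).
    The inverse of 3 mod 10 is 7 (since 3·7 = 21 = 2·10 + 1), so t ≡ 7·9 = 63 ≡ 3 (mod 10).
    Then x = 9 + 63·3 = 198, valid modulo lcm(63, 10) = 630: x ≡ 198 (mod 630).
Verify: 198 mod 9 = 0, 198 mod 21 = 9, 198 mod 10 = 8.

x ≡ 198 (mod 630).


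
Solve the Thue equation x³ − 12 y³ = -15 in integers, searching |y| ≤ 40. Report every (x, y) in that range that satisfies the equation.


The equation is x³ - 12y³ = -15. For fixed y, x³ = 12·y³ − 15, so a solution requires the RHS to be a perfect cube.
Strategy: iterate y from -40 to 40, compute RHS = 12·y³ − 15, and check whether it is a (positive or negative) perfect cube.
Check small values of y:
  y = 0: RHS = -15 is not a perfect cube.
  y = 1: RHS = -3 is not a perfect cube.
  y = -1: RHS = -27 = (-3)³ ⇒ x = -3 works.
  y = 2: RHS = 81 is not a perfect cube.
  y = -2: RHS = -111 is not a perfect cube.
  y = 3: RHS = 309 is not a perfect cube.
  y = -3: RHS = -339 is not a perfect cube.
Continuing the search up to |y| = 40 finds no further solutions beyond those listed.
Collected solutions: (-3, -1).

Solutions (with |y| ≤ 40): (-3, -1).


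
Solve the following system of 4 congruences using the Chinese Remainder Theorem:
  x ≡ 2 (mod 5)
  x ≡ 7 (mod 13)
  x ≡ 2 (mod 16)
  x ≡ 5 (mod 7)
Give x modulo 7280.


Product of moduli M = 5 · 13 · 16 · 7 = 7280.
Merge one congruence at a time:
  Start: x ≡ 2 (mod 5).
  Combine with x ≡ 7 (mod 13); new modulus lcm = 65.
    Write x = 2 + 5·t and substitute into x ≡ 7 (mod 13): 5·t ≡ 7 − 2 = 5 (mod 13).
    The inverse of 5 mod 13 is 8 (since 5·8 = 40 = 3·13 + 1), so t ≡ 8·5 = 40 ≡ 1 (mod 13).
    Then x = 2 + 5·1 = 7, valid modulo lcm(5, 13) = 65: x ≡ 7 (mod 65).
  Combine with x ≡ 2 (mod 16); new modulus lcm = 1040.
    Write x = 7 + 65·t and substitute into x ≡ 2 (mod 16): 65·t ≡ 2 − 7 = -5 (mod 16).
    Reduce coefficients mod 16: 1·t ≡ 11 (mod 16).
    So t ≡ 11 (mod 16).
    Then x = 7 + 65·11 = 722, valid modulo lcm(65, 16) = 1040: x ≡ 722 (mod 1040).
  Combine with x ≡ 5 (mod 7); new modulus lcm = 7280.
    Write x = 722 + 1040·t and substitute into x ≡ 5 (mod 7): 1040·t ≡ 5 − 722 = -717 (mod 7).
    Reduce coefficients mod 7: 4·t ≡ 4 (mod 7).
    The inverse of 4 mod 7 is 2 (since 4·2 = 8 = 1·7 + 1), so t ≡ 2·4 = 8 ≡ 1 (mod 7).
    Then x = 722 + 1040·1 = 1762, valid modulo lcm(1040, 7) = 7280: x ≡ 1762 (mod 7280).
Verify against each original: 1762 mod 5 = 2, 1762 mod 13 = 7, 1762 mod 16 = 2, 1762 mod 7 = 5.

x ≡ 1762 (mod 7280).


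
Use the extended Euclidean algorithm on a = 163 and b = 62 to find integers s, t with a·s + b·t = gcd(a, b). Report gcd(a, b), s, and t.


Euclidean algorithm on (163, 62) — divide until remainder is 0:
  163 = 2 · 62 + 39
  62 = 1 · 39 + 23
  39 = 1 · 23 + 16
  23 = 1 · 16 + 7
  16 = 2 · 7 + 2
  7 = 3 · 2 + 1
  2 = 2 · 1 + 0
gcd(163, 62) = 1.
Track Bezout coefficients alongside the remainders: start with r₀ = 163 = a·1 + b·0 (s = 1, t = 0) and r₁ = 62 = a·0 + b·1 (s = 0, t = 1); each new remainder r_{k+1} = r_{k-1} − q_k·r_k inherits s_{k+1} = s_{k-1} − q_k·s_k, t_{k+1} = t_{k-1} − q_k·t_k, so r_k = a·s_k + b·t_k at every step:
  q = 2: r = 39, s = 1 − 2·0 = 1, t = 0 − 2·1 = -2  (check: 163·1 + 62·(-2) = 39)
  q = 1: r = 23, s = 0 − 1·1 = -1, t = 1 − 1·(-2) = 3  (check: 163·(-1) + 62·3 = 23)
  q = 1: r = 16, s = 1 − 1·(-1) = 2, t = -2 − 1·3 = -5  (check: 163·2 + 62·(-5) = 16)
  q = 1: r = 7, s = -1 − 1·2 = -3, t = 3 − 1·(-5) = 8  (check: 163·(-3) + 62·8 = 7)
  q = 2: r = 2, s = 2 − 2·(-3) = 8, t = -5 − 2·8 = -21  (check: 163·8 + 62·(-21) = 2)
  q = 3: r = 1, s = -3 − 3·8 = -27, t = 8 − 3·(-21) = 71  (check: 163·(-27) + 62·71 = 1)
The row with r = 1 (the gcd) gives the Bezout coefficients s = -27, t = 71.
Result: 163 · (-27) + 62 · (71) = 1.

gcd(163, 62) = 1; s = -27, t = 71 (check: 163·(-27) + 62·71 = 1).


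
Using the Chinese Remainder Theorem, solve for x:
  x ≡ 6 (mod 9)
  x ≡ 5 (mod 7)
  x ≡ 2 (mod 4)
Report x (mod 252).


Moduli 9, 7, 4 are pairwise coprime; by CRT there is a unique solution modulo M = 9 · 7 · 4 = 252.
Solve pairwise, accumulating the modulus:
  Start with x ≡ 6 (mod 9).
  Combine with x ≡ 5 (mod 7): since gcd(9, 7) = 1, we get a unique residue mod 63.
    Write x = 6 + 9·t and substitute into x ≡ 5 (mod 7): 9·t ≡ 5 − 6 = -1 (mod 7).
    Reduce coefficients mod 7: 2·t ≡ 6 (mod 7).
    The inverse of 2 mod 7 is 4 (since 2·4 = 8 = 1·7 + 1), so t ≡ 4·6 = 24 ≡ 3 (mod 7).
    Then x = 6 + 9·3 = 33, valid modulo lcm(9, 7) = 63: x ≡ 33 (mod 63).
  Combine with x ≡ 2 (mod 4): since gcd(63, 4) = 1, we get a unique residue mod 252.
    Write x = 33 + 63·t and substitute into x ≡ 2 (mod 4): 63·t ≡ 2 − 33 = -31 (mod 4).
    Reduce coefficients mod 4: 3·t ≡ 1 (mod 4).
    The inverse of 3 mod 4 is 3 (since 3·3 = 9 = 2·4 + 1), so t ≡ 3·1 = 3 ≡ 3 (mod 4).
    Then x = 33 + 63·3 = 222, valid modulo lcm(63, 4) = 252: x ≡ 222 (mod 252).
Verify: 222 mod 9 = 6 ✓, 222 mod 7 = 5 ✓, 222 mod 4 = 2 ✓.

x ≡ 222 (mod 252).


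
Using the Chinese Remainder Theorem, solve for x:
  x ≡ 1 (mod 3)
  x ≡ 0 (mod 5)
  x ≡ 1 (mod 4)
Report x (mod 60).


Moduli 3, 5, 4 are pairwise coprime; by CRT there is a unique solution modulo M = 3 · 5 · 4 = 60.
Solve pairwise, accumulating the modulus:
  Start with x ≡ 1 (mod 3).
  Combine with x ≡ 0 (mod 5): since gcd(3, 5) = 1, we get a unique residue mod 15.
    Write x = 1 + 3·t and substitute into x ≡ 0 (mod 5): 3·t ≡ 0 − 1 = -1 (mod 5).
    Reduce coefficients mod 5: 3·t ≡ 4 (mod 5).
    The inverse of 3 mod 5 is 2 (since 3·2 = 6 = 1·5 + 1), so t ≡ 2·4 = 8 ≡ 3 (mod 5).
    Then x = 1 + 3·3 = 10, valid modulo lcm(3, 5) = 15: x ≡ 10 (mod 15).
  Combine with x ≡ 1 (mod 4): since gcd(15, 4) = 1, we get a unique residue mod 60.
    Write x = 10 + 15·t and substitute into x ≡ 1 (mod 4): 15·t ≡ 1 − 10 = -9 (mod 4).
    Reduce coefficients mod 4: 3·t ≡ 3 (mod 4).
    The inverse of 3 mod 4 is 3 (since 3·3 = 9 = 2·4 + 1), so t ≡ 3·3 = 9 ≡ 1 (mod 4).
    Then x = 10 + 15·1 = 25, valid modulo lcm(15, 4) = 60: x ≡ 25 (mod 60).
Verify: 25 mod 3 = 1 ✓, 25 mod 5 = 0 ✓, 25 mod 4 = 1 ✓.

x ≡ 25 (mod 60).


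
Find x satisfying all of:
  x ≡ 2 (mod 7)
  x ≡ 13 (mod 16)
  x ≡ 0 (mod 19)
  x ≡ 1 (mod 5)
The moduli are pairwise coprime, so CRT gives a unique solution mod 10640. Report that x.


Product of moduli M = 7 · 16 · 19 · 5 = 10640.
Merge one congruence at a time:
  Start: x ≡ 2 (mod 7).
  Combine with x ≡ 13 (mod 16); new modulus lcm = 112.
    Write x = 2 + 7·t and substitute into x ≡ 13 (mod 16): 7·t ≡ 13 − 2 = 11 (mod 16).
    The inverse of 7 mod 16 is 7 (since 7·7 = 49 = 3·16 + 1), so t ≡ 7·11 = 77 ≡ 13 (mod 16).
    Then x = 2 + 7·13 = 93, valid modulo lcm(7, 16) = 112: x ≡ 93 (mod 112).
  Combine with x ≡ 0 (mod 19); new modulus lcm = 2128.
    Write x = 93 + 112·t and substitute into x ≡ 0 (mod 19): 112·t ≡ 0 − 93 = -93 (mod 19).
    Reduce coefficients mod 19: 17·t ≡ 2 (mod 19).
    The inverse of 17 mod 19 is 9 (since 17·9 = 153 = 8·19 + 1), so t ≡ 9·2 = 18 ≡ 18 (mod 19).
    Then x = 93 + 112·18 = 2109, valid modulo lcm(112, 19) = 2128: x ≡ 2109 (mod 2128).
  Combine with x ≡ 1 (mod 5); new modulus lcm = 10640.
    Write x = 2109 + 2128·t and substitute into x ≡ 1 (mod 5): 2128·t ≡ 1 − 2109 = -2108 (mod 5).
    Reduce coefficients mod 5: 3·t ≡ 2 (mod 5).
    The inverse of 3 mod 5 is 2 (since 3·2 = 6 = 1·5 + 1), so t ≡ 2·2 = 4 ≡ 4 (mod 5).
    Then x = 2109 + 2128·4 = 10621, valid modulo lcm(2128, 5) = 10640: x ≡ 10621 (mod 10640).
Verify against each original: 10621 mod 7 = 2, 10621 mod 16 = 13, 10621 mod 19 = 0, 10621 mod 5 = 1.

x ≡ 10621 (mod 10640).


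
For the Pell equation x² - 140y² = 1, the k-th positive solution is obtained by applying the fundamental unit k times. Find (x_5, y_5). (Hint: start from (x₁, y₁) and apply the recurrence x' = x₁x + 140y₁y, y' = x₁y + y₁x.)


Step 1: Find the fundamental solution (x₁, y₁) of x² - 140y² = 1.
  Expand √140 as a continued fraction. a₀ = ⌊√140⌋ = 11; iterate m_{k+1} = d_k·a_k − m_k, d_{k+1} = (140 − m_{k+1}²)/d_k, a_{k+1} = ⌊(a₀ + m_{k+1})/d_{k+1}⌋ (starting m₀ = 0, d₀ = 1), with convergents p_k = a_k·p_{k-1} + p_{k-2}, q_k = a_k·q_{k-1} + q_{k-2} (p₋₁ = 1, q₋₁ = 0):
  k = 0: a₀ = 11; p₀/q₀ = 11/1; p₀² − 140·q₀² = 121 − 140 = -19.
  k = 1: m = 11, d = 19, a = ⌊(11 + 11)/19⌋ = 1; p/q = (1·11 + 1)/(1·1 + 0) = 12/1; p² − 140·q² = 144 − 140 = 4.
  k = 2: m = 8, d = 4, a = ⌊(11 + 8)/4⌋ = 4; p/q = (4·12 + 11)/(4·1 + 1) = 59/5; p² − 140·q² = 3481 − 3500 = -19.
  k = 3: m = 8, d = 19, a = ⌊(11 + 8)/19⌋ = 1; p/q = (1·59 + 12)/(1·5 + 1) = 71/6; p² − 140·q² = 5041 − 5040 = 1.
  The first convergent with p² − 140·q² = 1 gives the fundamental solution (x₁, y₁) = (71, 6).
Step 2: Apply the recurrence (x_{n+1}, y_{n+1}) = (x₁x_n + 140y₁y_n, x₁y_n + y₁x_n) repeatedly.
  From (x_1, y_1) = (71, 6): x_2 = 71·71 + 140·6·6 = 10081; y_2 = 71·6 + 6·71 = 852.
  From (x_2, y_2) = (10081, 852): x_3 = 71·10081 + 140·6·852 = 1431431; y_3 = 71·852 + 6·10081 = 120978.
  From (x_3, y_3) = (1431431, 120978): x_4 = 71·1431431 + 140·6·120978 = 203253121; y_4 = 71·120978 + 6·1431431 = 17178024.
  From (x_4, y_4) = (203253121, 17178024): x_5 = 71·203253121 + 140·6·17178024 = 28860511751; y_5 = 71·17178024 + 6·203253121 = 2439158430.
Step 3: Verify x_5² - 140·y_5² = 832929138529609086001 - 832929138529609086000 = 1 (should be 1). ✓

(x_1, y_1) = (71, 6); (x_5, y_5) = (28860511751, 2439158430).


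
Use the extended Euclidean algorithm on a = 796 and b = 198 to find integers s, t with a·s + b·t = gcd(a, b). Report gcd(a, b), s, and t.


Euclidean algorithm on (796, 198) — divide until remainder is 0:
  796 = 4 · 198 + 4
  198 = 49 · 4 + 2
  4 = 2 · 2 + 0
gcd(796, 198) = 2.
Track Bezout coefficients alongside the remainders: start with r₀ = 796 = a·1 + b·0 (s = 1, t = 0) and r₁ = 198 = a·0 + b·1 (s = 0, t = 1); each new remainder r_{k+1} = r_{k-1} − q_k·r_k inherits s_{k+1} = s_{k-1} − q_k·s_k, t_{k+1} = t_{k-1} − q_k·t_k, so r_k = a·s_k + b·t_k at every step:
  q = 4: r = 4, s = 1 − 4·0 = 1, t = 0 − 4·1 = -4  (check: 796·1 + 198·(-4) = 4)
  q = 49: r = 2, s = 0 − 49·1 = -49, t = 1 − 49·(-4) = 197  (check: 796·(-49) + 198·197 = 2)
The row with r = 2 (the gcd) gives the Bezout coefficients s = -49, t = 197.
Result: 796 · (-49) + 198 · (197) = 2.

gcd(796, 198) = 2; s = -49, t = 197 (check: 796·(-49) + 198·197 = 2).


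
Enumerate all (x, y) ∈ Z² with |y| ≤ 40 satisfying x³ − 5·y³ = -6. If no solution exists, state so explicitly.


The equation is x³ - 5y³ = -6. For fixed y, x³ = 5·y³ − 6, so a solution requires the RHS to be a perfect cube.
Strategy: iterate y from -40 to 40, compute RHS = 5·y³ − 6, and check whether it is a (positive or negative) perfect cube.
Check small values of y:
  y = 0: RHS = -6 is not a perfect cube.
  y = 1: RHS = -1 = (-1)³ ⇒ x = -1 works.
  y = -1: RHS = -11 is not a perfect cube.
  y = 2: RHS = 34 is not a perfect cube.
  y = -2: RHS = -46 is not a perfect cube.
  y = 3: RHS = 129 is not a perfect cube.
  y = -3: RHS = -141 is not a perfect cube.
Continuing the search up to |y| = 40 finds no further solutions beyond those listed.
Collected solutions: (-1, 1).

Solutions (with |y| ≤ 40): (-1, 1).


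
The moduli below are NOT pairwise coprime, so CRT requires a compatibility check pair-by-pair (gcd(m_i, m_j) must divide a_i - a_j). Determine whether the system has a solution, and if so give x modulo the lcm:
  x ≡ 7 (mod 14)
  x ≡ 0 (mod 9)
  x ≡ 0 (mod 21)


Moduli 14, 9, 21 are not pairwise coprime, so CRT works modulo lcm(m_i) when all pairwise compatibility conditions hold.
Pairwise compatibility: gcd(m_i, m_j) must divide a_i - a_j for every pair.
Merge one congruence at a time:
  Start: x ≡ 7 (mod 14).
  Combine with x ≡ 0 (mod 9): gcd(14, 9) = 1; 0 - 7 = -7, which IS divisible by 1, so compatible.
    Write x = 7 + 14·t and substitute into x ≡ 0 (mod 9): 14·t ≡ 0 − 7 = -7 (mod 9).
    Reduce coefficients mod 9: 5·t ≡ 2 (mod 9).
    The inverse of 5 mod 9 is 2 (since 5·2 = 10 = 1·9 + 1), so t ≡ 2·2 = 4 ≡ 4 (mod 9).
    Then x = 7 + 14·4 = 63, valid modulo lcm(14, 9) = 126: x ≡ 63 (mod 126).
  Combine with x ≡ 0 (mod 21): gcd(126, 21) = 21; 0 - 63 = -63, which IS divisible by 21, so compatible.
    Write x = 63 + 126·t and substitute into x ≡ 0 (mod 21): 126·t ≡ 0 − 63 = -63 (mod 21).
    Divide the congruence (and modulus) by g = 21: 6·t ≡ -3 (mod 1).
    Modulo 1 every t works; take t = 0.
    Then x = 63 + 126·0 = 63, valid modulo lcm(126, 21) = 126: x ≡ 63 (mod 126).
Verify: 63 mod 14 = 7, 63 mod 9 = 0, 63 mod 21 = 0.

x ≡ 63 (mod 126).


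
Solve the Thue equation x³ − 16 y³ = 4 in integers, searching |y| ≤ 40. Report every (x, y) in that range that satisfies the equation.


The equation is x³ - 16y³ = 4. For fixed y, x³ = 16·y³ + 4, so a solution requires the RHS to be a perfect cube.
Strategy: iterate y from -40 to 40, compute RHS = 16·y³ + 4, and check whether it is a (positive or negative) perfect cube.
Check small values of y:
  y = 0: RHS = 4 is not a perfect cube.
  y = 1: RHS = 20 is not a perfect cube.
  y = -1: RHS = -12 is not a perfect cube.
  y = 2: RHS = 132 is not a perfect cube.
  y = -2: RHS = -124 is not a perfect cube.
  y = 3: RHS = 436 is not a perfect cube.
  y = -3: RHS = -428 is not a perfect cube.
Continuing the search up to |y| = 40 finds no solutions either.
No (x, y) in the scanned range satisfies the equation.

No integer solutions with |y| ≤ 40.


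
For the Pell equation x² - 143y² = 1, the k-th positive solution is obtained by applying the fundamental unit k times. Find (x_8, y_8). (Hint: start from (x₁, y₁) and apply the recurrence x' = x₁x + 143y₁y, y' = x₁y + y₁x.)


Step 1: Find the fundamental solution (x₁, y₁) of x² - 143y² = 1.
  Expand √143 as a continued fraction. a₀ = ⌊√143⌋ = 11; iterate m_{k+1} = d_k·a_k − m_k, d_{k+1} = (143 − m_{k+1}²)/d_k, a_{k+1} = ⌊(a₀ + m_{k+1})/d_{k+1}⌋ (starting m₀ = 0, d₀ = 1), with convergents p_k = a_k·p_{k-1} + p_{k-2}, q_k = a_k·q_{k-1} + q_{k-2} (p₋₁ = 1, q₋₁ = 0):
  k = 0: a₀ = 11; p₀/q₀ = 11/1; p₀² − 143·q₀² = 121 − 143 = -22.
  k = 1: m = 11, d = 22, a = ⌊(11 + 11)/22⌋ = 1; p/q = (1·11 + 1)/(1·1 + 0) = 12/1; p² − 143·q² = 144 − 143 = 1.
  The first convergent with p² − 143·q² = 1 gives the fundamental solution (x₁, y₁) = (12, 1).
Step 2: Apply the recurrence (x_{n+1}, y_{n+1}) = (x₁x_n + 143y₁y_n, x₁y_n + y₁x_n) repeatedly.
  From (x_1, y_1) = (12, 1): x_2 = 12·12 + 143·1·1 = 287; y_2 = 12·1 + 1·12 = 24.
  From (x_2, y_2) = (287, 24): x_3 = 12·287 + 143·1·24 = 6876; y_3 = 12·24 + 1·287 = 575.
  From (x_3, y_3) = (6876, 575): x_4 = 12·6876 + 143·1·575 = 164737; y_4 = 12·575 + 1·6876 = 13776.
  From (x_4, y_4) = (164737, 13776): x_5 = 12·164737 + 143·1·13776 = 3946812; y_5 = 12·13776 + 1·164737 = 330049.
  From (x_5, y_5) = (3946812, 330049): x_6 = 12·3946812 + 143·1·330049 = 94558751; y_6 = 12·330049 + 1·3946812 = 7907400.
  From (x_6, y_6) = (94558751, 7907400): x_7 = 12·94558751 + 143·1·7907400 = 2265463212; y_7 = 12·7907400 + 1·94558751 = 189447551.
  From (x_7, y_7) = (2265463212, 189447551): x_8 = 12·2265463212 + 143·1·189447551 = 54276558337; y_8 = 12·189447551 + 1·2265463212 = 4538833824.
Step 3: Verify x_8² - 143·y_8² = 2945944784909764205569 - 2945944784909764205568 = 1 (should be 1). ✓

(x_1, y_1) = (12, 1); (x_8, y_8) = (54276558337, 4538833824).


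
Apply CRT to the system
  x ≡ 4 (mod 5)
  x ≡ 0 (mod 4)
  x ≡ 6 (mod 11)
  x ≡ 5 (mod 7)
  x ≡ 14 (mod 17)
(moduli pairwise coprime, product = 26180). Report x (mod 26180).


Product of moduli M = 5 · 4 · 11 · 7 · 17 = 26180.
Merge one congruence at a time:
  Start: x ≡ 4 (mod 5).
  Combine with x ≡ 0 (mod 4); new modulus lcm = 20.
    Write x = 4 + 5·t and substitute into x ≡ 0 (mod 4): 5·t ≡ 0 − 4 = -4 (mod 4).
    Reduce coefficients mod 4: 1·t ≡ 0 (mod 4).
    So t ≡ 0 (mod 4).
    Then x = 4 + 5·0 = 4, valid modulo lcm(5, 4) = 20: x ≡ 4 (mod 20).
  Combine with x ≡ 6 (mod 11); new modulus lcm = 220.
    Write x = 4 + 20·t and substitute into x ≡ 6 (mod 11): 20·t ≡ 6 − 4 = 2 (mod 11).
    Reduce coefficients mod 11: 9·t ≡ 2 (mod 11).
    The inverse of 9 mod 11 is 5 (since 9·5 = 45 = 4·11 + 1), so t ≡ 5·2 = 10 ≡ 10 (mod 11).
    Then x = 4 + 20·10 = 204, valid modulo lcm(20, 11) = 220: x ≡ 204 (mod 220).
  Combine with x ≡ 5 (mod 7); new modulus lcm = 1540.
    Write x = 204 + 220·t and substitute into x ≡ 5 (mod 7): 220·t ≡ 5 − 204 = -199 (mod 7).
    Reduce coefficients mod 7: 3·t ≡ 4 (mod 7).
    The inverse of 3 mod 7 is 5 (since 3·5 = 15 = 2·7 + 1), so t ≡ 5·4 = 20 ≡ 6 (mod 7).
    Then x = 204 + 220·6 = 1524, valid modulo lcm(220, 7) = 1540: x ≡ 1524 (mod 1540).
  Combine with x ≡ 14 (mod 17); new modulus lcm = 26180.
    Write x = 1524 + 1540·t and substitute into x ≡ 14 (mod 17): 1540·t ≡ 14 − 1524 = -1510 (mod 17).
    Reduce coefficients mod 17: 10·t ≡ 3 (mod 17).
    The inverse of 10 mod 17 is 12 (since 10·12 = 120 = 7·17 + 1), so t ≡ 12·3 = 36 ≡ 2 (mod 17).
    Then x = 1524 + 1540·2 = 4604, valid modulo lcm(1540, 17) = 26180: x ≡ 4604 (mod 26180).
Verify against each original: 4604 mod 5 = 4, 4604 mod 4 = 0, 4604 mod 11 = 6, 4604 mod 7 = 5, 4604 mod 17 = 14.

x ≡ 4604 (mod 26180).


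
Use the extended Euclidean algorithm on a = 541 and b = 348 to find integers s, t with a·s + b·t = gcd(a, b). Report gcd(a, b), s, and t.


Euclidean algorithm on (541, 348) — divide until remainder is 0:
  541 = 1 · 348 + 193
  348 = 1 · 193 + 155
  193 = 1 · 155 + 38
  155 = 4 · 38 + 3
  38 = 12 · 3 + 2
  3 = 1 · 2 + 1
  2 = 2 · 1 + 0
gcd(541, 348) = 1.
Track Bezout coefficients alongside the remainders: start with r₀ = 541 = a·1 + b·0 (s = 1, t = 0) and r₁ = 348 = a·0 + b·1 (s = 0, t = 1); each new remainder r_{k+1} = r_{k-1} − q_k·r_k inherits s_{k+1} = s_{k-1} − q_k·s_k, t_{k+1} = t_{k-1} − q_k·t_k, so r_k = a·s_k + b·t_k at every step:
  q = 1: r = 193, s = 1 − 1·0 = 1, t = 0 − 1·1 = -1  (check: 541·1 + 348·(-1) = 193)
  q = 1: r = 155, s = 0 − 1·1 = -1, t = 1 − 1·(-1) = 2  (check: 541·(-1) + 348·2 = 155)
  q = 1: r = 38, s = 1 − 1·(-1) = 2, t = -1 − 1·2 = -3  (check: 541·2 + 348·(-3) = 38)
  q = 4: r = 3, s = -1 − 4·2 = -9, t = 2 − 4·(-3) = 14  (check: 541·(-9) + 348·14 = 3)
  q = 12: r = 2, s = 2 − 12·(-9) = 110, t = -3 − 12·14 = -171  (check: 541·110 + 348·(-171) = 2)
  q = 1: r = 1, s = -9 − 1·110 = -119, t = 14 − 1·(-171) = 185  (check: 541·(-119) + 348·185 = 1)
The row with r = 1 (the gcd) gives the Bezout coefficients s = -119, t = 185.
Result: 541 · (-119) + 348 · (185) = 1.

gcd(541, 348) = 1; s = -119, t = 185 (check: 541·(-119) + 348·185 = 1).


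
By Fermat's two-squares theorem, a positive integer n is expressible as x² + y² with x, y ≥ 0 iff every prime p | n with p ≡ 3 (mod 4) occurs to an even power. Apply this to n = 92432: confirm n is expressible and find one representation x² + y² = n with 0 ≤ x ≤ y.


Step 1: Factor n = 92432 = 2^4 · 53 · 109.
Step 2: Check the mod-4 condition on each prime factor: 2 = 2 (special); 53 ≡ 1 (mod 4), exponent 1; 109 ≡ 1 (mod 4), exponent 1.
All primes ≡ 3 (mod 4) appear to even exponent (or don't appear), so by the two-squares theorem n IS expressible as a sum of two squares.
Step 3: Build a representation. Group n = k² · m with k = 4 and m = 53 · 109 = 5777 (a product of primes ≡ 1 (mod 4)); a representation of m scales to one of n via (k·x)² + (k·y)² = k²(x² + y²). Each prime p ≡ 1 (mod 4) is itself a sum of two squares; find a² by testing p − a² for a perfect square:
  53: 53 − 1² = 52, 53 − 2² = 49 = 7² ⇒ 53 = 2² + 7².
  109: 109 − 1² = 108, 109 − 2² = 105, 109 − 3² = 100 = 10² ⇒ 109 = 3² + 10².
  Combine using the Brahmagupta–Fibonacci identity (a² + b²)(c² + d²) = (ac − bd)² + (ad + bc)² = (ac + bd)² + (ad − bc)²:
  53 · 109 = 5777: from (2² + 7²)(3² + 10²), take (2·3 − 7·10, 2·10 + 7·3) = (6 − 70, 20 + 21) = (-64, 41); dropping signs (only squares matter) gives (64, 41); check 64² + 41² = 4096 + 1681 = 5777 ✓.
  Scale by k = 4: (4·64, 4·41) = (256, 164).
Step 4: Order so x ≤ y and verify: 164² + 256² = 26896 + 65536 = 92432 = n. ✓

n = 92432 = 164² + 256² (one valid representation with x ≤ y).


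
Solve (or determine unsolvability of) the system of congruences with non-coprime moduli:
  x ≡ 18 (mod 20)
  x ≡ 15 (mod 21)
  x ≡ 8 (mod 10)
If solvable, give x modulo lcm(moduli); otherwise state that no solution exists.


Moduli 20, 21, 10 are not pairwise coprime, so CRT works modulo lcm(m_i) when all pairwise compatibility conditions hold.
Pairwise compatibility: gcd(m_i, m_j) must divide a_i - a_j for every pair.
Merge one congruence at a time:
  Start: x ≡ 18 (mod 20).
  Combine with x ≡ 15 (mod 21): gcd(20, 21) = 1; 15 - 18 = -3, which IS divisible by 1, so compatible.
    Write x = 18 + 20·t and substitute into x ≡ 15 (mod 21): 20·t ≡ 15 − 18 = -3 (mod 21).
    Reduce coefficients mod 21: 20·t ≡ 18 (mod 21).
    The inverse of 20 mod 21 is 20 (since 20·20 = 400 = 19·21 + 1), so t ≡ 20·18 = 360 ≡ 3 (mod 21).
    Then x = 18 + 20·3 = 78, valid modulo lcm(20, 21) = 420: x ≡ 78 (mod 420).
  Combine with x ≡ 8 (mod 10): gcd(420, 10) = 10; 8 - 78 = -70, which IS divisible by 10, so compatible.
    Write x = 78 + 420·t and substitute into x ≡ 8 (mod 10): 420·t ≡ 8 − 78 = -70 (mod 10).
    Divide the congruence (and modulus) by g = 10: 42·t ≡ -7 (mod 1).
    Modulo 1 every t works; take t = 0.
    Then x = 78 + 420·0 = 78, valid modulo lcm(420, 10) = 420: x ≡ 78 (mod 420).
Verify: 78 mod 20 = 18, 78 mod 21 = 15, 78 mod 10 = 8.

x ≡ 78 (mod 420).


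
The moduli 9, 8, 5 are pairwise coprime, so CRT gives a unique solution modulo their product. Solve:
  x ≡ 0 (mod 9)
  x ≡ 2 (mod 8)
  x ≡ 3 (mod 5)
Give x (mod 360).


Moduli 9, 8, 5 are pairwise coprime; by CRT there is a unique solution modulo M = 9 · 8 · 5 = 360.
Solve pairwise, accumulating the modulus:
  Start with x ≡ 0 (mod 9).
  Combine with x ≡ 2 (mod 8): since gcd(9, 8) = 1, we get a unique residue mod 72.
    Write x = 0 + 9·t and substitute into x ≡ 2 (mod 8): 9·t ≡ 2 − 0 = 2 (mod 8).
    Reduce coefficients mod 8: 1·t ≡ 2 (mod 8).
    So t ≡ 2 (mod 8).
    Then x = 0 + 9·2 = 18, valid modulo lcm(9, 8) = 72: x ≡ 18 (mod 72).
  Combine with x ≡ 3 (mod 5): since gcd(72, 5) = 1, we get a unique residue mod 360.
    Write x = 18 + 72·t and substitute into x ≡ 3 (mod 5): 72·t ≡ 3 − 18 = -15 (mod 5).
    Reduce coefficients mod 5: 2·t ≡ 0 (mod 5).
    The inverse of 2 mod 5 is 3 (since 2·3 = 6 = 1·5 + 1), so t ≡ 3·0 = 0 ≡ 0 (mod 5).
    Then x = 18 + 72·0 = 18, valid modulo lcm(72, 5) = 360: x ≡ 18 (mod 360).
Verify: 18 mod 9 = 0 ✓, 18 mod 8 = 2 ✓, 18 mod 5 = 3 ✓.

x ≡ 18 (mod 360).


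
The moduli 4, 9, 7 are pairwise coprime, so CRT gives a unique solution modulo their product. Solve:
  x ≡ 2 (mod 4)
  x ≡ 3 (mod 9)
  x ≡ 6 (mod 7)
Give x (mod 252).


Moduli 4, 9, 7 are pairwise coprime; by CRT there is a unique solution modulo M = 4 · 9 · 7 = 252.
Solve pairwise, accumulating the modulus:
  Start with x ≡ 2 (mod 4).
  Combine with x ≡ 3 (mod 9): since gcd(4, 9) = 1, we get a unique residue mod 36.
    Write x = 2 + 4·t and substitute into x ≡ 3 (mod 9): 4·t ≡ 3 − 2 = 1 (mod 9).
    The inverse of 4 mod 9 is 7 (since 4·7 = 28 = 3·9 + 1), so t ≡ 7·1 = 7 ≡ 7 (mod 9).
    Then x = 2 + 4·7 = 30, valid modulo lcm(4, 9) = 36: x ≡ 30 (mod 36).
  Combine with x ≡ 6 (mod 7): since gcd(36, 7) = 1, we get a unique residue mod 252.
    Write x = 30 + 36·t and substitute into x ≡ 6 (mod 7): 36·t ≡ 6 − 30 = -24 (mod 7).
    Reduce coefficients mod 7: 1·t ≡ 4 (mod 7).
    So t ≡ 4 (mod 7).
    Then x = 30 + 36·4 = 174, valid modulo lcm(36, 7) = 252: x ≡ 174 (mod 252).
Verify: 174 mod 4 = 2 ✓, 174 mod 9 = 3 ✓, 174 mod 7 = 6 ✓.

x ≡ 174 (mod 252).


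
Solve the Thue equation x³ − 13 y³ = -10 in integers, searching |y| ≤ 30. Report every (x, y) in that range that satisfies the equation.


The equation is x³ - 13y³ = -10. For fixed y, x³ = 13·y³ − 10, so a solution requires the RHS to be a perfect cube.
Strategy: iterate y from -30 to 30, compute RHS = 13·y³ − 10, and check whether it is a (positive or negative) perfect cube.
Check small values of y:
  y = 0: RHS = -10 is not a perfect cube.
  y = 1: RHS = 3 is not a perfect cube.
  y = -1: RHS = -23 is not a perfect cube.
  y = 2: RHS = 94 is not a perfect cube.
  y = -2: RHS = -114 is not a perfect cube.
  y = 3: RHS = 341 is not a perfect cube.
  y = -3: RHS = -361 is not a perfect cube.
Continuing the search up to |y| = 30 finds no solutions either.
No (x, y) in the scanned range satisfies the equation.

No integer solutions with |y| ≤ 30.


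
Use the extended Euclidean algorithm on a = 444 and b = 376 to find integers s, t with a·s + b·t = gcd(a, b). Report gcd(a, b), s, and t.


Euclidean algorithm on (444, 376) — divide until remainder is 0:
  444 = 1 · 376 + 68
  376 = 5 · 68 + 36
  68 = 1 · 36 + 32
  36 = 1 · 32 + 4
  32 = 8 · 4 + 0
gcd(444, 376) = 4.
Track Bezout coefficients alongside the remainders: start with r₀ = 444 = a·1 + b·0 (s = 1, t = 0) and r₁ = 376 = a·0 + b·1 (s = 0, t = 1); each new remainder r_{k+1} = r_{k-1} − q_k·r_k inherits s_{k+1} = s_{k-1} − q_k·s_k, t_{k+1} = t_{k-1} − q_k·t_k, so r_k = a·s_k + b·t_k at every step:
  q = 1: r = 68, s = 1 − 1·0 = 1, t = 0 − 1·1 = -1  (check: 444·1 + 376·(-1) = 68)
  q = 5: r = 36, s = 0 − 5·1 = -5, t = 1 − 5·(-1) = 6  (check: 444·(-5) + 376·6 = 36)
  q = 1: r = 32, s = 1 − 1·(-5) = 6, t = -1 − 1·6 = -7  (check: 444·6 + 376·(-7) = 32)
  q = 1: r = 4, s = -5 − 1·6 = -11, t = 6 − 1·(-7) = 13  (check: 444·(-11) + 376·13 = 4)
The row with r = 4 (the gcd) gives the Bezout coefficients s = -11, t = 13.
Result: 444 · (-11) + 376 · (13) = 4.

gcd(444, 376) = 4; s = -11, t = 13 (check: 444·(-11) + 376·13 = 4).


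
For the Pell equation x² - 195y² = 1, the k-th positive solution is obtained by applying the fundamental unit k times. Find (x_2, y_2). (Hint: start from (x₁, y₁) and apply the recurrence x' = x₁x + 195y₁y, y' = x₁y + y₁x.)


Step 1: Find the fundamental solution (x₁, y₁) of x² - 195y² = 1.
  Expand √195 as a continued fraction. a₀ = ⌊√195⌋ = 13; iterate m_{k+1} = d_k·a_k − m_k, d_{k+1} = (195 − m_{k+1}²)/d_k, a_{k+1} = ⌊(a₀ + m_{k+1})/d_{k+1}⌋ (starting m₀ = 0, d₀ = 1), with convergents p_k = a_k·p_{k-1} + p_{k-2}, q_k = a_k·q_{k-1} + q_{k-2} (p₋₁ = 1, q₋₁ = 0):
  k = 0: a₀ = 13; p₀/q₀ = 13/1; p₀² − 195·q₀² = 169 − 195 = -26.
  k = 1: m = 13, d = 26, a = ⌊(13 + 13)/26⌋ = 1; p/q = (1·13 + 1)/(1·1 + 0) = 14/1; p² − 195·q² = 196 − 195 = 1.
  The first convergent with p² − 195·q² = 1 gives the fundamental solution (x₁, y₁) = (14, 1).
Step 2: Apply the recurrence (x_{n+1}, y_{n+1}) = (x₁x_n + 195y₁y_n, x₁y_n + y₁x_n) repeatedly.
  From (x_1, y_1) = (14, 1): x_2 = 14·14 + 195·1·1 = 391; y_2 = 14·1 + 1·14 = 28.
Step 3: Verify x_2² - 195·y_2² = 152881 - 152880 = 1 (should be 1). ✓

(x_1, y_1) = (14, 1); (x_2, y_2) = (391, 28).


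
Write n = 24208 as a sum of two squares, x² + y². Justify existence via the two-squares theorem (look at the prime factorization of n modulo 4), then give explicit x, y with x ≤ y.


Step 1: Factor n = 24208 = 2^4 · 17 · 89.
Step 2: Check the mod-4 condition on each prime factor: 2 = 2 (special); 17 ≡ 1 (mod 4), exponent 1; 89 ≡ 1 (mod 4), exponent 1.
All primes ≡ 3 (mod 4) appear to even exponent (or don't appear), so by the two-squares theorem n IS expressible as a sum of two squares.
Step 3: Build a representation. Group n = k² · m with k = 4 and m = 17 · 89 = 1513 (a product of primes ≡ 1 (mod 4)); a representation of m scales to one of n via (k·x)² + (k·y)² = k²(x² + y²). Each prime p ≡ 1 (mod 4) is itself a sum of two squares; find a² by testing p − a² for a perfect square:
  17: 17 − 1² = 16 = 4² ⇒ 17 = 1² + 4².
  89: 89 − 1² = 88, 89 − 2² = 85, 89 − 3² = 80, 89 − 4² = 73, 89 − 5² = 64 = 8² ⇒ 89 = 5² + 8².
  Combine using the Brahmagupta–Fibonacci identity (a² + b²)(c² + d²) = (ac − bd)² + (ad + bc)² = (ac + bd)² + (ad − bc)²:
  17 · 89 = 1513: from (1² + 4²)(5² + 8²), take (1·5 − 4·8, 1·8 + 4·5) = (5 − 32, 8 + 20) = (-27, 28); dropping signs (only squares matter) gives (27, 28); check 27² + 28² = 729 + 784 = 1513 ✓.
  Scale by k = 4: (4·27, 4·28) = (108, 112).
Step 4: Order so x ≤ y and verify: 108² + 112² = 11664 + 12544 = 24208 = n. ✓

n = 24208 = 108² + 112² (one valid representation with x ≤ y).


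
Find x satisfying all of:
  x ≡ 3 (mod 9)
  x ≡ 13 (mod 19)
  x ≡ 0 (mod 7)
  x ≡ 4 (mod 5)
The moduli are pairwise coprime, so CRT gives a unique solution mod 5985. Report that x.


Product of moduli M = 9 · 19 · 7 · 5 = 5985.
Merge one congruence at a time:
  Start: x ≡ 3 (mod 9).
  Combine with x ≡ 13 (mod 19); new modulus lcm = 171.
    Write x = 3 + 9·t and substitute into x ≡ 13 (mod 19): 9·t ≡ 13 − 3 = 10 (mod 19).
    The inverse of 9 mod 19 is 17 (since 9·17 = 153 = 8·19 + 1), so t ≡ 17·10 = 170 ≡ 18 (mod 19).
    Then x = 3 + 9·18 = 165, valid modulo lcm(9, 19) = 171: x ≡ 165 (mod 171).
  Combine with x ≡ 0 (mod 7); new modulus lcm = 1197.
    Write x = 165 + 171·t and substitute into x ≡ 0 (mod 7): 171·t ≡ 0 − 165 = -165 (mod 7).
    Reduce coefficients mod 7: 3·t ≡ 3 (mod 7).
    The inverse of 3 mod 7 is 5 (since 3·5 = 15 = 2·7 + 1), so t ≡ 5·3 = 15 ≡ 1 (mod 7).
    Then x = 165 + 171·1 = 336, valid modulo lcm(171, 7) = 1197: x ≡ 336 (mod 1197).
  Combine with x ≡ 4 (mod 5); new modulus lcm = 5985.
    Write x = 336 + 1197·t and substitute into x ≡ 4 (mod 5): 1197·t ≡ 4 − 336 = -332 (mod 5).
    Reduce coefficients mod 5: 2·t ≡ 3 (mod 5).
    The inverse of 2 mod 5 is 3 (since 2·3 = 6 = 1·5 + 1), so t ≡ 3·3 = 9 ≡ 4 (mod 5).
    Then x = 336 + 1197·4 = 5124, valid modulo lcm(1197, 5) = 5985: x ≡ 5124 (mod 5985).
Verify against each original: 5124 mod 9 = 3, 5124 mod 19 = 13, 5124 mod 7 = 0, 5124 mod 5 = 4.

x ≡ 5124 (mod 5985).


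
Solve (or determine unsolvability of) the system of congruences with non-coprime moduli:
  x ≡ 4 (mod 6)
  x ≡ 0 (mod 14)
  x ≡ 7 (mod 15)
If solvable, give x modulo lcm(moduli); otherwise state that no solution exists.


Moduli 6, 14, 15 are not pairwise coprime, so CRT works modulo lcm(m_i) when all pairwise compatibility conditions hold.
Pairwise compatibility: gcd(m_i, m_j) must divide a_i - a_j for every pair.
Merge one congruence at a time:
  Start: x ≡ 4 (mod 6).
  Combine with x ≡ 0 (mod 14): gcd(6, 14) = 2; 0 - 4 = -4, which IS divisible by 2, so compatible.
    Write x = 4 + 6·t and substitute into x ≡ 0 (mod 14): 6·t ≡ 0 − 4 = -4 (mod 14).
    Divide the congruence (and modulus) by g = 2: 3·t ≡ -2 (mod 7).
    Reduce coefficients mod 7: 3·t ≡ 5 (mod 7).
    The inverse of 3 mod 7 is 5 (since 3·5 = 15 = 2·7 + 1), so t ≡ 5·5 = 25 ≡ 4 (mod 7).
    Then x = 4 + 6·4 = 28, valid modulo lcm(6, 14) = 42: x ≡ 28 (mod 42).
  Combine with x ≡ 7 (mod 15): gcd(42, 15) = 3; 7 - 28 = -21, which IS divisible by 3, so compatible.
    Write x = 28 + 42·t and substitute into x ≡ 7 (mod 15): 42·t ≡ 7 − 28 = -21 (mod 15).
    Divide the congruence (and modulus) by g = 3: 14·t ≡ -7 (mod 5).
    Reduce coefficients mod 5: 4·t ≡ 3 (mod 5).
    The inverse of 4 mod 5 is 4 (since 4·4 = 16 = 3·5 + 1), so t ≡ 4·3 = 12 ≡ 2 (mod 5).
    Then x = 28 + 42·2 = 112, valid modulo lcm(42, 15) = 210: x ≡ 112 (mod 210).
Verify: 112 mod 6 = 4, 112 mod 14 = 0, 112 mod 15 = 7.

x ≡ 112 (mod 210).


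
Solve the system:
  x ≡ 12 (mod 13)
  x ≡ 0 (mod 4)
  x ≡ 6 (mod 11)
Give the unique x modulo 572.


Moduli 13, 4, 11 are pairwise coprime; by CRT there is a unique solution modulo M = 13 · 4 · 11 = 572.
Solve pairwise, accumulating the modulus:
  Start with x ≡ 12 (mod 13).
  Combine with x ≡ 0 (mod 4): since gcd(13, 4) = 1, we get a unique residue mod 52.
    Write x = 12 + 13·t and substitute into x ≡ 0 (mod 4): 13·t ≡ 0 − 12 = -12 (mod 4).
    Reduce coefficients mod 4: 1·t ≡ 0 (mod 4).
    So t ≡ 0 (mod 4).
    Then x = 12 + 13·0 = 12, valid modulo lcm(13, 4) = 52: x ≡ 12 (mod 52).
  Combine with x ≡ 6 (mod 11): since gcd(52, 11) = 1, we get a unique residue mod 572.
    Write x = 12 + 52·t and substitute into x ≡ 6 (mod 11): 52·t ≡ 6 − 12 = -6 (mod 11).
    Reduce coefficients mod 11: 8·t ≡ 5 (mod 11).
    The inverse of 8 mod 11 is 7 (since 8·7 = 56 = 5·11 + 1), so t ≡ 7·5 = 35 ≡ 2 (mod 11).
    Then x = 12 + 52·2 = 116, valid modulo lcm(52, 11) = 572: x ≡ 116 (mod 572).
Verify: 116 mod 13 = 12 ✓, 116 mod 4 = 0 ✓, 116 mod 11 = 6 ✓.

x ≡ 116 (mod 572).
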